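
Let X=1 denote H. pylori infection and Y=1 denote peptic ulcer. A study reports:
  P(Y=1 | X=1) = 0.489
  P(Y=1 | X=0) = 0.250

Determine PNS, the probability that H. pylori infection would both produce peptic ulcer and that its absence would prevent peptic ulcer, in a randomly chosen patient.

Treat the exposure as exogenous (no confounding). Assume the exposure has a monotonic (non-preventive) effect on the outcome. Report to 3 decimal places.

Let p₁ = 0.489, p₀ = 0.25.
Under exogeneity and monotonicity, PNS = p₁ − p₀.
PNS = 0.489 − 0.25 = 0.239

PNS ≈ 0.239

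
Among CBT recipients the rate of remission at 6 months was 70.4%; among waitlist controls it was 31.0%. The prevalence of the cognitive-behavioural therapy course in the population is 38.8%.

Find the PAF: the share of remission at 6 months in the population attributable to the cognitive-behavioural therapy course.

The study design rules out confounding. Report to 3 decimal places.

p₁ = 0.704, p₀ = 0.31.
Overall risk P(Y=1) = π·p₁ + (1−π)·p₀ = 0.388×0.704 + 0.612×0.31 = 0.46287.
Under exogeneity, PAF = [P(Y=1) − p₀] / P(Y=1).
PAF = (0.46287 − 0.31) / 0.46287 ≈ 0.3303

PAF ≈ 0.330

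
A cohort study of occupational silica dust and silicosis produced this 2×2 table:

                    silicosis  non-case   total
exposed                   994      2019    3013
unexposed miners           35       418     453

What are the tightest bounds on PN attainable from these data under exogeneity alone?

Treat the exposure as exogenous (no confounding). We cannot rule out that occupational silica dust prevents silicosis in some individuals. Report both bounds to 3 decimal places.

0.766 ≤ PN ≤ 1.000

p₁ = P(outcome | exposed) = 994/3013 = 0.3299
p₀ = P(outcome | unexposed) = 35/453 = 0.077263
Under exogeneity alone the bounds on PN are max{0,(p₁−p₀)/p₁} ≤ PN ≤ min{1,(1−p₀)/p₁}.
  lower = (p₁ − p₀)/p₁ = 0.25264 / 0.3299 ≈ 0.7658
  upper = min{1, (1 − p₀)/p₁} = 0.92274 / 0.3299 ≈ 2.7970 → capped at 1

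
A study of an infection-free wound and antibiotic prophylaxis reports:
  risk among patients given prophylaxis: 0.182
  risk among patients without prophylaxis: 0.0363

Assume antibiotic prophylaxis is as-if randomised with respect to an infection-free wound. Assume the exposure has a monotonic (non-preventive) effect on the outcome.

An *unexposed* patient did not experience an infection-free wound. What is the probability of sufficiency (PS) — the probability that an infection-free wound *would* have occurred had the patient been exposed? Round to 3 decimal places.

Let p₁ = 0.182, p₀ = 0.0363.
Under exogeneity and monotonicity, PS = (p₁ − p₀) / (1 − p₀).
PS = (0.182 − 0.0363) / (1 − 0.0363) = 0.1457 / 0.9637 ≈ 0.1512

PS ≈ 0.151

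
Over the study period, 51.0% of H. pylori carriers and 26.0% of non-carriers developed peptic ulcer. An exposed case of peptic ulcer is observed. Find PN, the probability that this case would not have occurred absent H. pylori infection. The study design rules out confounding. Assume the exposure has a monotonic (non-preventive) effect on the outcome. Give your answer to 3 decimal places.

PN ≈ 0.490

p₁ = 0.51, p₀ = 0.26.
Under exogeneity and monotonicity, PN = (p₁ − p₀) / p₁.
PN = (0.51 − 0.26) / 0.51 = 0.25 / 0.51 ≈ 0.4902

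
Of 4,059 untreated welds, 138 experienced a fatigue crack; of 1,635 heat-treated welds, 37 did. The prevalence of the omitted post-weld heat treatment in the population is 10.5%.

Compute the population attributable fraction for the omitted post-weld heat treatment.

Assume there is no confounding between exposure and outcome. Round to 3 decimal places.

p₁ = P(outcome | exposed) = 138/4059 = 0.033999
p₀ = P(outcome | unexposed) = 37/1635 = 0.02263
Overall risk P(Y=1) = π·p₁ + (1−π)·p₀ = 0.105×0.033999 + 0.895×0.02263 = 0.023824.
Under exogeneity, PAF = [P(Y=1) − p₀] / P(Y=1).
PAF = (0.023824 − 0.02263) / 0.023824 ≈ 0.0501

PAF ≈ 0.050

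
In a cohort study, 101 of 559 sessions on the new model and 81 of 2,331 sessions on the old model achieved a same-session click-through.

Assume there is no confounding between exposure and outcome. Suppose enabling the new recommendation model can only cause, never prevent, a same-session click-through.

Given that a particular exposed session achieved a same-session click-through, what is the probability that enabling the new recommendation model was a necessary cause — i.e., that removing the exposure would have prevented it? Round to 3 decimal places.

PN ≈ 0.808

p₁ = P(outcome | exposed) = 101/559 = 0.18068
p₀ = P(outcome | unexposed) = 81/2331 = 0.034749
Under exogeneity and monotonicity, PN = (p₁ − p₀) / p₁.
PN = (0.18068 − 0.034749) / 0.18068 = 0.14593 / 0.18068 ≈ 0.8077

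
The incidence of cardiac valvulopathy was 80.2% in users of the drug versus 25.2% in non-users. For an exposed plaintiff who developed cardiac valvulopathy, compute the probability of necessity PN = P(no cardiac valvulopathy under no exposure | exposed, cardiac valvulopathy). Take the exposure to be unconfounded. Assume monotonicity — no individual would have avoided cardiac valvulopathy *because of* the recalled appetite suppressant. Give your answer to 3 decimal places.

PN ≈ 0.686

p₁ = 0.802, p₀ = 0.252.
Under exogeneity and monotonicity, PN = (p₁ − p₀) / p₁.
PN = (0.802 − 0.252) / 0.802 = 0.55 / 0.802 ≈ 0.6858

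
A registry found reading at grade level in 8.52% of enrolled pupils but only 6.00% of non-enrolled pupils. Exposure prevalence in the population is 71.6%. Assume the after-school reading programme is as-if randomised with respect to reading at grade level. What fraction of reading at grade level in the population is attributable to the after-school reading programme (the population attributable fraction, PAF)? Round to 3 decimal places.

p₁ = 0.0852, p₀ = 0.06.
Overall risk P(Y=1) = π·p₁ + (1−π)·p₀ = 0.716×0.0852 + 0.284×0.06 = 0.078043.
Under exogeneity, PAF = [P(Y=1) − p₀] / P(Y=1).
PAF = (0.078043 − 0.06) / 0.078043 ≈ 0.2312

PAF ≈ 0.231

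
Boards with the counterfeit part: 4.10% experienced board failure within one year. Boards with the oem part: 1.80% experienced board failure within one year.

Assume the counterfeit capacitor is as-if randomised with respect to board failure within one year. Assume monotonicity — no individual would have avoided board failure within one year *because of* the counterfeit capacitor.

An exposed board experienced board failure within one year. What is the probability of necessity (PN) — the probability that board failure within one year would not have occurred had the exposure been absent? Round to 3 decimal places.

p₁ = 0.041, p₀ = 0.018.
Under exogeneity and monotonicity, PN = (p₁ − p₀) / p₁.
PN = (0.041 − 0.018) / 0.041 = 0.023 / 0.041 ≈ 0.5610

PN ≈ 0.561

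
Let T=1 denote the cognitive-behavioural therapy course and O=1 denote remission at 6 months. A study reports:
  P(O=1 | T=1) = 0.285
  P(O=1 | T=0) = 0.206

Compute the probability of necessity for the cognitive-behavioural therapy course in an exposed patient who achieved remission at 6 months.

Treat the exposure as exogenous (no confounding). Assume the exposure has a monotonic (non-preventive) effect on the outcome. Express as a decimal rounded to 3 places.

PN ≈ 0.277

Let p₁ = 0.285, p₀ = 0.206.
Under exogeneity and monotonicity, PN = (p₁ − p₀) / p₁.
PN = (0.285 − 0.206) / 0.285 = 0.079 / 0.285 ≈ 0.2772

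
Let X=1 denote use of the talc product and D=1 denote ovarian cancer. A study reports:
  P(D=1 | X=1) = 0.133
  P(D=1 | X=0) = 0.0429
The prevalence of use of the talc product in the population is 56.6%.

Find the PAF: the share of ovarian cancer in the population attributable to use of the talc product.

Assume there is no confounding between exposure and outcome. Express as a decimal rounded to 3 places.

PAF ≈ 0.543

Let p₁ = 0.133, p₀ = 0.0429.
Overall risk P(Y=1) = π·p₁ + (1−π)·p₀ = 0.566×0.133 + 0.434×0.0429 = 0.093897.
Under exogeneity, PAF = [P(Y=1) − p₀] / P(Y=1).
PAF = (0.093897 − 0.0429) / 0.093897 ≈ 0.5431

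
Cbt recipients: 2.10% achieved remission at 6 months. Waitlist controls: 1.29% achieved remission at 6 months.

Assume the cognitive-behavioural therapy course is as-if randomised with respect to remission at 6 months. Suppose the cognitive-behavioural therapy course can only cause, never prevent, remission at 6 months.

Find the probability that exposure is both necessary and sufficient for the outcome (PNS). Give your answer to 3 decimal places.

p₁ = 0.021, p₀ = 0.0129.
Under exogeneity and monotonicity, PNS = p₁ − p₀.
PNS = 0.021 − 0.0129 = 0.0081

PNS ≈ 0.008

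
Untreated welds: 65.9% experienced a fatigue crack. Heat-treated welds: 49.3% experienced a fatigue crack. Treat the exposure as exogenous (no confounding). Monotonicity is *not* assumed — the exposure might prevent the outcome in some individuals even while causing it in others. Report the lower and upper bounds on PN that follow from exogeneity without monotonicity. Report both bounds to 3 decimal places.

p₁ = 0.659, p₀ = 0.493.
Under exogeneity alone the bounds on PN are max{0,(p₁−p₀)/p₁} ≤ PN ≤ min{1,(1−p₀)/p₁}.
  lower = (p₁ − p₀)/p₁ = 0.166 / 0.659 ≈ 0.2519
  upper = min{1, (1 − p₀)/p₁} = 0.507 / 0.659 ≈ 0.7693

0.252 ≤ PN ≤ 0.769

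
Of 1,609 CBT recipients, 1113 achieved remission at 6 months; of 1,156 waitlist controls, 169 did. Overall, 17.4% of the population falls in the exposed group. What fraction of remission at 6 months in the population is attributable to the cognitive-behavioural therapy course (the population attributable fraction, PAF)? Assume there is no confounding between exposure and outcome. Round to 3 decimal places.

PAF ≈ 0.394

p₁ = P(outcome | exposed) = 1113/1609 = 0.69173
p₀ = P(outcome | unexposed) = 169/1156 = 0.14619
Overall risk P(Y=1) = π·p₁ + (1−π)·p₀ = 0.174×0.69173 + 0.826×0.14619 = 0.24112.
Under exogeneity, PAF = [P(Y=1) − p₀] / P(Y=1).
PAF = (0.24112 − 0.14619) / 0.24112 ≈ 0.3937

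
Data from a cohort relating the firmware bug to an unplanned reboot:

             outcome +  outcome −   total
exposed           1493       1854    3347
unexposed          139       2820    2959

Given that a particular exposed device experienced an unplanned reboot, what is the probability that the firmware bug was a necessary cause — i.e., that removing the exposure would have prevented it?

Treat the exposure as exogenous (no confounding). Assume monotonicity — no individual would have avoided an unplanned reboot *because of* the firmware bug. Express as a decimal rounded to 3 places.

p₁ = P(outcome | exposed) = 1493/3347 = 0.44607
p₀ = P(outcome | unexposed) = 139/2959 = 0.046975
Under exogeneity and monotonicity, PN = (p₁ − p₀) / p₁.
PN = (0.44607 − 0.046975) / 0.44607 = 0.3991 / 0.44607 ≈ 0.8947

PN ≈ 0.895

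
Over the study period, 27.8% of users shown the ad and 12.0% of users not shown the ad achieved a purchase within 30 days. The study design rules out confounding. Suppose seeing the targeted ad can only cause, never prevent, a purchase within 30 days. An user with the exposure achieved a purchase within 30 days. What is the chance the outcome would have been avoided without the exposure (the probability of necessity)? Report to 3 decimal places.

PN ≈ 0.568

p₁ = 0.278, p₀ = 0.12.
Under exogeneity and monotonicity, PN = (p₁ − p₀) / p₁.
PN = (0.278 − 0.12) / 0.278 = 0.158 / 0.278 ≈ 0.5683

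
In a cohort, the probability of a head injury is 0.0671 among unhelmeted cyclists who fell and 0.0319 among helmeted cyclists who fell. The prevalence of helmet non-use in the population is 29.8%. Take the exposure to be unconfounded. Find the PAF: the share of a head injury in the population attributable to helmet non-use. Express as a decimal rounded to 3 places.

PAF ≈ 0.247

Let p₁ = 0.0671, p₀ = 0.0319.
Overall risk P(Y=1) = π·p₁ + (1−π)·p₀ = 0.298×0.0671 + 0.702×0.0319 = 0.04239.
Under exogeneity, PAF = [P(Y=1) − p₀] / P(Y=1).
PAF = (0.04239 − 0.0319) / 0.04239 ≈ 0.2475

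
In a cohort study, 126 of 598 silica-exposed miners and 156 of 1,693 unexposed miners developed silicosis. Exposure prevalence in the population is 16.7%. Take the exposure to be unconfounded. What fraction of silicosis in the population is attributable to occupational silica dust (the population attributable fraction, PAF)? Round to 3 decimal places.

PAF ≈ 0.177

p₁ = P(outcome | exposed) = 126/598 = 0.2107
p₀ = P(outcome | unexposed) = 156/1693 = 0.092144
Overall risk P(Y=1) = π·p₁ + (1−π)·p₀ = 0.167×0.2107 + 0.833×0.092144 = 0.11194.
Under exogeneity, PAF = [P(Y=1) − p₀] / P(Y=1).
PAF = (0.11194 − 0.092144) / 0.11194 ≈ 0.1769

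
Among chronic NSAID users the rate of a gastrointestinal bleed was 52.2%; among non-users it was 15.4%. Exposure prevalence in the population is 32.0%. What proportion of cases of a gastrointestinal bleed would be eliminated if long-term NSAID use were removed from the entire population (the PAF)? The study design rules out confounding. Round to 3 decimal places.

PAF ≈ 0.433

p₁ = 0.522, p₀ = 0.154.
Overall risk P(Y=1) = π·p₁ + (1−π)·p₀ = 0.32×0.522 + 0.68×0.154 = 0.27176.
Under exogeneity, PAF = [P(Y=1) − p₀] / P(Y=1).
PAF = (0.27176 − 0.154) / 0.27176 ≈ 0.4333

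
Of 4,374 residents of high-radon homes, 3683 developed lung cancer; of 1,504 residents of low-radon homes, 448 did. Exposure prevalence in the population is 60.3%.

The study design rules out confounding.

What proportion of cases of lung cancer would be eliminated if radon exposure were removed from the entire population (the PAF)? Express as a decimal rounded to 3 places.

PAF ≈ 0.524

p₁ = P(outcome | exposed) = 3683/4374 = 0.84202
p₀ = P(outcome | unexposed) = 448/1504 = 0.29787
Overall risk P(Y=1) = π·p₁ + (1−π)·p₀ = 0.603×0.84202 + 0.397×0.29787 = 0.62599.
Under exogeneity, PAF = [P(Y=1) − p₀] / P(Y=1).
PAF = (0.62599 − 0.29787) / 0.62599 ≈ 0.5242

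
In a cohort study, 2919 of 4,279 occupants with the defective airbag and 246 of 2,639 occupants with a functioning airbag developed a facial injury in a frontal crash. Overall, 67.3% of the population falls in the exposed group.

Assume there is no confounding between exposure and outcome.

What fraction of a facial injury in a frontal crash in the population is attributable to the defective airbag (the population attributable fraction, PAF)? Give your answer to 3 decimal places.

PAF ≈ 0.810

p₁ = P(outcome | exposed) = 2919/4279 = 0.68217
p₀ = P(outcome | unexposed) = 246/2639 = 0.093217
Overall risk P(Y=1) = π·p₁ + (1−π)·p₀ = 0.673×0.68217 + 0.327×0.093217 = 0.48958.
Under exogeneity, PAF = [P(Y=1) − p₀] / P(Y=1).
PAF = (0.48958 − 0.093217) / 0.48958 ≈ 0.8096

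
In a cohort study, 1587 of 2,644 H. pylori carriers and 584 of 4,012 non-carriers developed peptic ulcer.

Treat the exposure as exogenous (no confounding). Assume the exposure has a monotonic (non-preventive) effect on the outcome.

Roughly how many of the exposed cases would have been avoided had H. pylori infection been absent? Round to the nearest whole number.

p₁ = P(outcome | exposed) = 1587/2644 = 0.60023
p₀ = P(outcome | unexposed) = 584/4012 = 0.14556
PN = (p₁ − p₀)/p₁ = (0.60023 − 0.14556) / 0.60023 ≈ 0.75749.
Attributable cases ≈ PN × (exposed cases) = 0.75749 × 1587 ≈ 1202.13.

about 1202 cases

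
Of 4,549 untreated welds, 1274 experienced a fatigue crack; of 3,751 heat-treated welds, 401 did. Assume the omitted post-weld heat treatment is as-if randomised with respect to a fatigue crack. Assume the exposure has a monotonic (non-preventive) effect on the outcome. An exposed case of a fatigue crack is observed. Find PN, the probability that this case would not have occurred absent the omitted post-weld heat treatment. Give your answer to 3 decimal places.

p₁ = P(outcome | exposed) = 1274/4549 = 0.28006
p₀ = P(outcome | unexposed) = 401/3751 = 0.1069
Under exogeneity and monotonicity, PN = (p₁ − p₀) / p₁.
PN = (0.28006 − 0.1069) / 0.28006 = 0.17316 / 0.28006 ≈ 0.6183

PN ≈ 0.618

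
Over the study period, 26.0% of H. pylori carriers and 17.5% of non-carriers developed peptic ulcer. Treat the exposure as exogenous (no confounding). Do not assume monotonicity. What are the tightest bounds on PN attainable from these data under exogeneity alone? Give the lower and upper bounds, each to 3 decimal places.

p₁ = 0.26, p₀ = 0.175.
Under exogeneity alone the bounds on PN are max{0,(p₁−p₀)/p₁} ≤ PN ≤ min{1,(1−p₀)/p₁}.
  lower = (p₁ − p₀)/p₁ = 0.085 / 0.26 ≈ 0.3269
  upper = min{1, (1 − p₀)/p₁} = 0.825 / 0.26 ≈ 3.1731 → capped at 1

0.327 ≤ PN ≤ 1.000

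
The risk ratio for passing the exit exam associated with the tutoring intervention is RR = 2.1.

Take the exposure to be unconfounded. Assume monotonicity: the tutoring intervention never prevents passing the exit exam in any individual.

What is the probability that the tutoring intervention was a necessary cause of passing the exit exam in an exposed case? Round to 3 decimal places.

PN ≈ 0.524

Under exogeneity and monotonicity, PN = (RR − 1) / RR = 1 − 1/RR.
PN = (2.1 − 1) / 2.1 = 1.1 / 2.1 ≈ 0.5238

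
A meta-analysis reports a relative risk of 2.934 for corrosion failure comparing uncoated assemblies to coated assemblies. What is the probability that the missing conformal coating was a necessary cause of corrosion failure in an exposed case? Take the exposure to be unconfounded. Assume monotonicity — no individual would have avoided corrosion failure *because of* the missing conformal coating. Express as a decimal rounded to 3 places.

PN ≈ 0.659

Under exogeneity and monotonicity, PN = (RR − 1) / RR = 1 − 1/RR.
PN = (2.934 − 1) / 2.934 = 1.934 / 2.934 ≈ 0.6592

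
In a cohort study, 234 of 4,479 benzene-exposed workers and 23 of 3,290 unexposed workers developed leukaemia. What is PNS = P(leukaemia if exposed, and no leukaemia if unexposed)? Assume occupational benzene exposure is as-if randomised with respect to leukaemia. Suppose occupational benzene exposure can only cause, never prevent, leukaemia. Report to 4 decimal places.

p₁ = P(outcome | exposed) = 234/4479 = 0.052244
p₀ = P(outcome | unexposed) = 23/3290 = 0.0069909
Under exogeneity and monotonicity, PNS = p₁ − p₀.
PNS = 0.052244 − 0.0069909 = 0.045253

PNS ≈ 0.0453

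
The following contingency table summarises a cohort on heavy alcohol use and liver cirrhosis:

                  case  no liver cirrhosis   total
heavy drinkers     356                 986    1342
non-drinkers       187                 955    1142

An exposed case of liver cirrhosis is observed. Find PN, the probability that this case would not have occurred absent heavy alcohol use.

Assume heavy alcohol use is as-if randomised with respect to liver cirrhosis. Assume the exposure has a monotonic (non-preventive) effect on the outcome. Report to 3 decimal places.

PN ≈ 0.383

p₁ = P(outcome | exposed) = 356/1342 = 0.26528
p₀ = P(outcome | unexposed) = 187/1142 = 0.16375
Under exogeneity and monotonicity, PN = (p₁ − p₀)/p₁.
PN = (0.26528 − 0.16375) / 0.26528 ≈ 0.3827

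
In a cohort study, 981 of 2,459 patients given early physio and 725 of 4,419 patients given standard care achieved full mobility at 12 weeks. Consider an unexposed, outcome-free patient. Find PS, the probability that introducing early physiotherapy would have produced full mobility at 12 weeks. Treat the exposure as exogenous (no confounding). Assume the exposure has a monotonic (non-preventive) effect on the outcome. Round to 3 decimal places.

p₁ = P(outcome | exposed) = 981/2459 = 0.39894
p₀ = P(outcome | unexposed) = 725/4419 = 0.16406
Under exogeneity and monotonicity, PS = (p₁ − p₀) / (1 − p₀).
PS = (0.39894 − 0.16406) / (1 − 0.16406) = 0.23488 / 0.83594 ≈ 0.2810

PS ≈ 0.281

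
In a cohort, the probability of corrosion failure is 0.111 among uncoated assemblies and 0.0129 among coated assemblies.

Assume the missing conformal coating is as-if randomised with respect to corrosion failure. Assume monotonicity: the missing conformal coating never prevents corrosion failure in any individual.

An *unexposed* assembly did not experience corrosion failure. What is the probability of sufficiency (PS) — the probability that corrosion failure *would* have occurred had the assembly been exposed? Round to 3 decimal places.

Let p₁ = 0.111, p₀ = 0.0129.
Under exogeneity and monotonicity, PS = (p₁ − p₀) / (1 − p₀).
PS = (0.111 − 0.0129) / (1 − 0.0129) = 0.0981 / 0.9871 ≈ 0.0994

PS ≈ 0.099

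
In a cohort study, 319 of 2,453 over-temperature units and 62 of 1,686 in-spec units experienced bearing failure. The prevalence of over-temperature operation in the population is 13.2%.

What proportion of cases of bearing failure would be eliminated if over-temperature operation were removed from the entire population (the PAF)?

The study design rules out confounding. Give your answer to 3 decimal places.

PAF ≈ 0.251

p₁ = P(outcome | exposed) = 319/2453 = 0.13004
p₀ = P(outcome | unexposed) = 62/1686 = 0.036773
Overall risk P(Y=1) = π·p₁ + (1−π)·p₀ = 0.132×0.13004 + 0.868×0.036773 = 0.049085.
Under exogeneity, PAF = [P(Y=1) − p₀] / P(Y=1).
PAF = (0.049085 − 0.036773) / 0.049085 ≈ 0.2508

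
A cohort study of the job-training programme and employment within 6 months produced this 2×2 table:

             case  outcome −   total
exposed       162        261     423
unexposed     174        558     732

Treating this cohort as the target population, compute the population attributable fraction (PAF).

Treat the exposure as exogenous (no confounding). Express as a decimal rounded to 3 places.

PAF ≈ 0.183

p₁ = P(outcome | exposed) = 162/423 = 0.38298
p₀ = P(outcome | unexposed) = 174/732 = 0.2377
Exposure prevalence π = 423/1155 = 0.36623; overall risk P(Y=1) = 0.29091.
Under exogeneity, PAF = [P(Y=1) − p₀]/P(Y=1).
PAF = (0.29091 − 0.2377) / 0.29091 ≈ 0.1829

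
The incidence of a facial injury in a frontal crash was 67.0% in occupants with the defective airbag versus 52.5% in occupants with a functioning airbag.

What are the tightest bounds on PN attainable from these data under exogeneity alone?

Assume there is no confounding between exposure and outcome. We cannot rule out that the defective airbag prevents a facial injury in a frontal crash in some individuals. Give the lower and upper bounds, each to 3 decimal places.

0.216 ≤ PN ≤ 0.709

p₁ = 0.67, p₀ = 0.525.
Under exogeneity alone the bounds on PN are max{0,(p₁−p₀)/p₁} ≤ PN ≤ min{1,(1−p₀)/p₁}.
  lower = (p₁ − p₀)/p₁ = 0.145 / 0.67 ≈ 0.2164
  upper = min{1, (1 − p₀)/p₁} = 0.475 / 0.67 ≈ 0.7090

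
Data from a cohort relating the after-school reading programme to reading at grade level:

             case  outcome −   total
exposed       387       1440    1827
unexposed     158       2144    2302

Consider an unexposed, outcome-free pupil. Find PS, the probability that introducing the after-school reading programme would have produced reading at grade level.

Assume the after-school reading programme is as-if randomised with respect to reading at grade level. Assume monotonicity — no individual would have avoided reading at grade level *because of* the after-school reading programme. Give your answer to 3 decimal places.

PS ≈ 0.154

p₁ = P(outcome | exposed) = 387/1827 = 0.21182
p₀ = P(outcome | unexposed) = 158/2302 = 0.068636
Under exogeneity and monotonicity, PS = (p₁ − p₀) / (1 − p₀).
PS = (0.21182 − 0.068636) / (1 − 0.068636) = 0.14319 / 0.93136 ≈ 0.1537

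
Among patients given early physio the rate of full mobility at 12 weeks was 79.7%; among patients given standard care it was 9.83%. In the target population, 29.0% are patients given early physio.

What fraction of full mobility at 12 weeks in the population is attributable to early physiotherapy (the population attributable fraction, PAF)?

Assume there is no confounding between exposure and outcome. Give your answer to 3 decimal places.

p₁ = 0.797, p₀ = 0.0983.
Overall risk P(Y=1) = π·p₁ + (1−π)·p₀ = 0.29×0.797 + 0.71×0.0983 = 0.30092.
Under exogeneity, PAF = [P(Y=1) − p₀] / P(Y=1).
PAF = (0.30092 − 0.0983) / 0.30092 ≈ 0.6733

PAF ≈ 0.673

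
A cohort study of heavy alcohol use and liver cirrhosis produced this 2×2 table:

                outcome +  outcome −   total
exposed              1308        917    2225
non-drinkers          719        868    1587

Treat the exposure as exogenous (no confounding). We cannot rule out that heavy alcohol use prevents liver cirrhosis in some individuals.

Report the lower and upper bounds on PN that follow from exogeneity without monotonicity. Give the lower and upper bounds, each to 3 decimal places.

p₁ = P(outcome | exposed) = 1308/2225 = 0.58787
p₀ = P(outcome | unexposed) = 719/1587 = 0.45306
Under exogeneity alone the bounds on PN are max{0,(p₁−p₀)/p₁} ≤ PN ≤ min{1,(1−p₀)/p₁}.
  lower = (p₁ − p₀)/p₁ = 0.13481 / 0.58787 ≈ 0.2293
  upper = min{1, (1 − p₀)/p₁} = 0.54694 / 0.58787 ≈ 0.9304

0.229 ≤ PN ≤ 0.930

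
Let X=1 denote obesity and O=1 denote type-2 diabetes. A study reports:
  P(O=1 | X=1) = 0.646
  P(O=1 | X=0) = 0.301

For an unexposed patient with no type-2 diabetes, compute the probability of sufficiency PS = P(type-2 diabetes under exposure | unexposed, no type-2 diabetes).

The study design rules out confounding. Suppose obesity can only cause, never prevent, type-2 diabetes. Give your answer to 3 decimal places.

PS ≈ 0.494

Let p₁ = 0.646, p₀ = 0.301.
Under exogeneity and monotonicity, PS = (p₁ − p₀) / (1 − p₀).
PS = (0.646 − 0.301) / (1 − 0.301) = 0.345 / 0.699 ≈ 0.4936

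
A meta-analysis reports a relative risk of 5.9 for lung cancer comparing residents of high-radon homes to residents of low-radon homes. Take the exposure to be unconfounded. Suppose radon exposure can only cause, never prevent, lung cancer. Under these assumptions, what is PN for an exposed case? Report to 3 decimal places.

PN ≈ 0.831

Under exogeneity and monotonicity, PN = (RR − 1) / RR = 1 − 1/RR.
PN = (5.9 − 1) / 5.9 = 4.9 / 5.9 ≈ 0.8305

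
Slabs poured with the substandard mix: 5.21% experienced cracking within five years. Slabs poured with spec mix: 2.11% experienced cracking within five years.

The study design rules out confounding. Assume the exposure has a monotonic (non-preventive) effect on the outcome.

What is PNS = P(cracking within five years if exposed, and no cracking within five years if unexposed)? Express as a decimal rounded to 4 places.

p₁ = 0.0521, p₀ = 0.0211.
Under exogeneity and monotonicity, PNS = p₁ − p₀.
PNS = 0.0521 − 0.0211 = 0.031

PNS ≈ 0.0310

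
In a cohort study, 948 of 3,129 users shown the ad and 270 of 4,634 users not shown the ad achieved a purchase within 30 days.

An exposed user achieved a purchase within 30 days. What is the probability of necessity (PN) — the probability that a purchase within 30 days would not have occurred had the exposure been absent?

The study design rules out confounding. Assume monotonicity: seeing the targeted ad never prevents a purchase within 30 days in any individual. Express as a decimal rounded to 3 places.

PN ≈ 0.808

p₁ = P(outcome | exposed) = 948/3129 = 0.30297
p₀ = P(outcome | unexposed) = 270/4634 = 0.058265
Under exogeneity and monotonicity, PN = (p₁ − p₀) / p₁.
PN = (0.30297 − 0.058265) / 0.30297 = 0.24471 / 0.30297 ≈ 0.8077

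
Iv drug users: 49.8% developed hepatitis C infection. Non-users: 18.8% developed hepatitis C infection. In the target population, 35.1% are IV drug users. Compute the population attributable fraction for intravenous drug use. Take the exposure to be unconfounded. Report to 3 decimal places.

PAF ≈ 0.367

p₁ = 0.498, p₀ = 0.188.
Overall risk P(Y=1) = π·p₁ + (1−π)·p₀ = 0.351×0.498 + 0.649×0.188 = 0.29681.
Under exogeneity, PAF = [P(Y=1) − p₀] / P(Y=1).
PAF = (0.29681 − 0.188) / 0.29681 ≈ 0.3666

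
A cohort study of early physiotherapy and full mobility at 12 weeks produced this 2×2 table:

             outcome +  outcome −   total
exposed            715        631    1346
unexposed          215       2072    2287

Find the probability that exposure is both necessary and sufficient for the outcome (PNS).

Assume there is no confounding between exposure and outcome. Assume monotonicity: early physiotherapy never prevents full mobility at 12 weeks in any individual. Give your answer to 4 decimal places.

PNS ≈ 0.4372

p₁ = P(outcome | exposed) = 715/1346 = 0.5312
p₀ = P(outcome | unexposed) = 215/2287 = 0.09401
Under exogeneity and monotonicity, PNS = p₁ − p₀.
PNS = 0.5312 − 0.09401 = 0.43719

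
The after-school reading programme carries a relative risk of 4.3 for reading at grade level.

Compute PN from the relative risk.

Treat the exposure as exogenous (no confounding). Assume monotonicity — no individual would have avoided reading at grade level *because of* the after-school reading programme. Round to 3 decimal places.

Under exogeneity and monotonicity, PN = (RR − 1) / RR = 1 − 1/RR.
PN = (4.3 − 1) / 4.3 = 3.3 / 4.3 ≈ 0.7674

PN ≈ 0.767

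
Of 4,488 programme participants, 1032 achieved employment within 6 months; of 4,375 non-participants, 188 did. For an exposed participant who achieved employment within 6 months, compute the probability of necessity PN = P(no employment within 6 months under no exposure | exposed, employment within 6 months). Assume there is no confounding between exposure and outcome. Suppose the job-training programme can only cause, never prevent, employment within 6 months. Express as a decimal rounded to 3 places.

p₁ = P(outcome | exposed) = 1032/4488 = 0.22995
p₀ = P(outcome | unexposed) = 188/4375 = 0.042971
Under exogeneity and monotonicity, PN = (p₁ − p₀) / p₁.
PN = (0.22995 − 0.042971) / 0.22995 = 0.18698 / 0.22995 ≈ 0.8131

PN ≈ 0.813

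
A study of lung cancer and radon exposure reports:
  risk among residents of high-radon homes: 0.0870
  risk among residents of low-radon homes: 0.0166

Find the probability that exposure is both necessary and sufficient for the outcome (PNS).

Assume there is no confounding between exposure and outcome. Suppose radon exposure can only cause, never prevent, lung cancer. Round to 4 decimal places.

Let p₁ = 0.087, p₀ = 0.0166.
Under exogeneity and monotonicity, PNS = p₁ − p₀.
PNS = 0.087 − 0.0166 = 0.0704

PNS ≈ 0.0704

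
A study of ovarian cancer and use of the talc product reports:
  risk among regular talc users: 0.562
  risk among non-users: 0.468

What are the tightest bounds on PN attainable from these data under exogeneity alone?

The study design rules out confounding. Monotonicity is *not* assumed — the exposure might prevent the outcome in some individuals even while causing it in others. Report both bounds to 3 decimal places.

Let p₁ = 0.562, p₀ = 0.468.
Under exogeneity alone the bounds on PN are max{0,(p₁−p₀)/p₁} ≤ PN ≤ min{1,(1−p₀)/p₁}.
  lower = (p₁ − p₀)/p₁ = 0.094 / 0.562 ≈ 0.1673
  upper = min{1, (1 − p₀)/p₁} = 0.532 / 0.562 ≈ 0.9466

0.167 ≤ PN ≤ 0.947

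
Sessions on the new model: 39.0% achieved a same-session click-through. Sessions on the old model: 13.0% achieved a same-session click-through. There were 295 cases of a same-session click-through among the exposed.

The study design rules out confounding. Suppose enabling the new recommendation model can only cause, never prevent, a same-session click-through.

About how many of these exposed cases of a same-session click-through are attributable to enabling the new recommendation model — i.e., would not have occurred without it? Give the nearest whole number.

p₁ = 0.39, p₀ = 0.13.
PN = (p₁ − p₀)/p₁ = (0.39 − 0.13) / 0.39 ≈ 0.66667.
Attributable cases ≈ PN × (exposed cases) = 0.66667 × 295 ≈ 196.67.

about 197 cases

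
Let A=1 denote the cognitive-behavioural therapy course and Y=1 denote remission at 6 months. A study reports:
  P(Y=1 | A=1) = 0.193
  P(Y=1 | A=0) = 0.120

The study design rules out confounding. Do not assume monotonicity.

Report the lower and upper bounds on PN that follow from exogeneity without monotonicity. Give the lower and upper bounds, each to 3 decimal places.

Let p₁ = 0.193, p₀ = 0.12.
Under exogeneity alone the bounds on PN are max{0,(p₁−p₀)/p₁} ≤ PN ≤ min{1,(1−p₀)/p₁}.
  lower = (p₁ − p₀)/p₁ = 0.073 / 0.193 ≈ 0.3782
  upper = min{1, (1 − p₀)/p₁} = 0.88 / 0.193 ≈ 4.5596 → capped at 1

0.378 ≤ PN ≤ 1.000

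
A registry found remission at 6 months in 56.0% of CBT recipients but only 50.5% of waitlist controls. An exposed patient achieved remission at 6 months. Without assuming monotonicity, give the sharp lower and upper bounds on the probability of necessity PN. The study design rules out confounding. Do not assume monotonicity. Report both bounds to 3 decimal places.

p₁ = 0.56, p₀ = 0.505.
Under exogeneity alone the bounds on PN are max{0,(p₁−p₀)/p₁} ≤ PN ≤ min{1,(1−p₀)/p₁}.
  lower = (p₁ − p₀)/p₁ = 0.055 / 0.56 ≈ 0.0982
  upper = min{1, (1 − p₀)/p₁} = 0.495 / 0.56 ≈ 0.8839

0.098 ≤ PN ≤ 0.884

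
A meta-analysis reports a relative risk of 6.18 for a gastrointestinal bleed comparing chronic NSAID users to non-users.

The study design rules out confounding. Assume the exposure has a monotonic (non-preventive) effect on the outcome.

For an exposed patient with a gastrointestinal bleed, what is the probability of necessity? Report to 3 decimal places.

PN ≈ 0.838

Under exogeneity and monotonicity, PN = (RR − 1) / RR = 1 − 1/RR.
PN = (6.18 − 1) / 6.18 = 5.18 / 6.18 ≈ 0.8382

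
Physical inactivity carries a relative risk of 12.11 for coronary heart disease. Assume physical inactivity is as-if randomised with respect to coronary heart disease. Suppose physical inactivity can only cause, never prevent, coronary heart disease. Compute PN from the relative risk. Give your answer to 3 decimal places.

Under exogeneity and monotonicity, PN = (RR − 1) / RR = 1 − 1/RR.
PN = (12.11 − 1) / 12.11 = 11.11 / 12.11 ≈ 0.9174

PN ≈ 0.917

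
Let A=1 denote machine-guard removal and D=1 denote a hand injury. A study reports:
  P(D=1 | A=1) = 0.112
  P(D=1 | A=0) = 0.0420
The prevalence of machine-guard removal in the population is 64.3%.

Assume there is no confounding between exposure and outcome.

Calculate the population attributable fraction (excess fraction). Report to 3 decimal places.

Let p₁ = 0.112, p₀ = 0.042.
Overall risk P(Y=1) = π·p₁ + (1−π)·p₀ = 0.643×0.112 + 0.357×0.042 = 0.08701.
Under exogeneity, PAF = [P(Y=1) − p₀] / P(Y=1).
PAF = (0.08701 − 0.042) / 0.08701 ≈ 0.5173

PAF ≈ 0.517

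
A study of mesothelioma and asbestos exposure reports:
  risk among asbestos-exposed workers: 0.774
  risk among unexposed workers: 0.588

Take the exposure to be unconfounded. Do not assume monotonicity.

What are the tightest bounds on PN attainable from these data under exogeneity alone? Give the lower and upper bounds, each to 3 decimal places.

0.240 ≤ PN ≤ 0.532

Let p₁ = 0.774, p₀ = 0.588.
Under exogeneity alone the bounds on PN are max{0,(p₁−p₀)/p₁} ≤ PN ≤ min{1,(1−p₀)/p₁}.
  lower = (p₁ − p₀)/p₁ = 0.186 / 0.774 ≈ 0.2403
  upper = min{1, (1 − p₀)/p₁} = 0.412 / 0.774 ≈ 0.5323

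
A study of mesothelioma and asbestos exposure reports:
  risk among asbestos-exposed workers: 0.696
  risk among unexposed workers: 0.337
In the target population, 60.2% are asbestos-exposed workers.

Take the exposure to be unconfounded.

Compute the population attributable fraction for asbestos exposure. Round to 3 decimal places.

PAF ≈ 0.391

Let p₁ = 0.696, p₀ = 0.337.
Overall risk P(Y=1) = π·p₁ + (1−π)·p₀ = 0.602×0.696 + 0.398×0.337 = 0.55312.
Under exogeneity, PAF = [P(Y=1) − p₀] / P(Y=1).
PAF = (0.55312 − 0.337) / 0.55312 ≈ 0.3907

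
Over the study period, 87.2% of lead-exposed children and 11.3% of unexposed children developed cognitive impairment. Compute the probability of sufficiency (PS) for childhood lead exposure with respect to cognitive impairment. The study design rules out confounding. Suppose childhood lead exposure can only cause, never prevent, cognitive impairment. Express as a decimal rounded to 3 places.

PS ≈ 0.856

p₁ = 0.872, p₀ = 0.113.
Under exogeneity and monotonicity, PS = (p₁ − p₀) / (1 − p₀).
PS = (0.872 − 0.113) / (1 − 0.113) = 0.759 / 0.887 ≈ 0.8557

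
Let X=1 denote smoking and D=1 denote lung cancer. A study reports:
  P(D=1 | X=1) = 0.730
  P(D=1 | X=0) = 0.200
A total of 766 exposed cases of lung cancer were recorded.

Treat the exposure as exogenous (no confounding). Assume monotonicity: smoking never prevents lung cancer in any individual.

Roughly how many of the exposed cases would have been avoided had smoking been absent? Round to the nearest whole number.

about 556 cases

Let p₁ = 0.73, p₀ = 0.2.
PN = (p₁ − p₀)/p₁ = (0.73 − 0.2) / 0.73 ≈ 0.72603.
Attributable cases ≈ PN × (exposed cases) = 0.72603 × 766 ≈ 556.14.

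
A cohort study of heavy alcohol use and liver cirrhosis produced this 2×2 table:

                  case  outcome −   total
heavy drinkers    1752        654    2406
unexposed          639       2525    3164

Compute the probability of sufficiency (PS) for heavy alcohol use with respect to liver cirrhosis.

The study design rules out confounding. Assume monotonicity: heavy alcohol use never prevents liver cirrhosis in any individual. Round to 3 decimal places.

p₁ = P(outcome | exposed) = 1752/2406 = 0.72818
p₀ = P(outcome | unexposed) = 639/3164 = 0.20196
Under exogeneity and monotonicity, PS = (p₁ − p₀)/(1 − p₀).
PS = (0.72818 − 0.20196) / 0.79804 ≈ 0.6594

PS ≈ 0.659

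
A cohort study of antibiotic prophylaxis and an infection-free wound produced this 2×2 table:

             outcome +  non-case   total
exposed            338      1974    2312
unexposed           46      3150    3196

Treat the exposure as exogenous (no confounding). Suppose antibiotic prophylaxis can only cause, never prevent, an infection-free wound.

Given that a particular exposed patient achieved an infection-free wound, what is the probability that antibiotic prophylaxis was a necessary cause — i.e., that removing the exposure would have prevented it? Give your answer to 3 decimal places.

PN ≈ 0.902

p₁ = P(outcome | exposed) = 338/2312 = 0.14619
p₀ = P(outcome | unexposed) = 46/3196 = 0.014393
Under exogeneity and monotonicity, PN = (p₁ − p₀)/p₁.
PN = (0.14619 − 0.014393) / 0.14619 ≈ 0.9015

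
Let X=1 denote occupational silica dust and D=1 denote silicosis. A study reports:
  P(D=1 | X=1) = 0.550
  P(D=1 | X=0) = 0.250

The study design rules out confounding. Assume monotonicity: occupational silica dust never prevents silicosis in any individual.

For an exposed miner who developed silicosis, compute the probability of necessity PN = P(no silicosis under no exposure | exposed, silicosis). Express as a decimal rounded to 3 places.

Let p₁ = 0.55, p₀ = 0.25.
Under exogeneity and monotonicity, PN = (p₁ − p₀) / p₁.
PN = (0.55 − 0.25) / 0.55 = 0.3 / 0.55 ≈ 0.5455

PN ≈ 0.545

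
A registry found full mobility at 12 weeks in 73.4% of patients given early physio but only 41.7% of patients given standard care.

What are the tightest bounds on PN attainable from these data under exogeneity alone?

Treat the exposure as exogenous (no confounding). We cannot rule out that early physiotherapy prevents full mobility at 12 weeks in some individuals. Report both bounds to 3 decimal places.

0.432 ≤ PN ≤ 0.794

p₁ = 0.734, p₀ = 0.417.
Under exogeneity alone the bounds on PN are max{0,(p₁−p₀)/p₁} ≤ PN ≤ min{1,(1−p₀)/p₁}.
  lower = (p₁ − p₀)/p₁ = 0.317 / 0.734 ≈ 0.4319
  upper = min{1, (1 − p₀)/p₁} = 0.583 / 0.734 ≈ 0.7943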